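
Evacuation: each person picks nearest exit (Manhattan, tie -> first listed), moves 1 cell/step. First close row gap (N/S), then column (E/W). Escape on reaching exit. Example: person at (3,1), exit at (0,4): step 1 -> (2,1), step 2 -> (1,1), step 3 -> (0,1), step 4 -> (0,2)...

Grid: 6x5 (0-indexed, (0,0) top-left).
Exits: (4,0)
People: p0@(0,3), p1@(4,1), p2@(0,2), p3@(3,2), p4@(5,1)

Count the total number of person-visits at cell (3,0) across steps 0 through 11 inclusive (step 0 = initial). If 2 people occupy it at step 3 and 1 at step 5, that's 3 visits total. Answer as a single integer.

Answer: 0

Derivation:
Step 0: p0@(0,3) p1@(4,1) p2@(0,2) p3@(3,2) p4@(5,1) -> at (3,0): 0 [-], cum=0
Step 1: p0@(1,3) p1@ESC p2@(1,2) p3@(4,2) p4@(4,1) -> at (3,0): 0 [-], cum=0
Step 2: p0@(2,3) p1@ESC p2@(2,2) p3@(4,1) p4@ESC -> at (3,0): 0 [-], cum=0
Step 3: p0@(3,3) p1@ESC p2@(3,2) p3@ESC p4@ESC -> at (3,0): 0 [-], cum=0
Step 4: p0@(4,3) p1@ESC p2@(4,2) p3@ESC p4@ESC -> at (3,0): 0 [-], cum=0
Step 5: p0@(4,2) p1@ESC p2@(4,1) p3@ESC p4@ESC -> at (3,0): 0 [-], cum=0
Step 6: p0@(4,1) p1@ESC p2@ESC p3@ESC p4@ESC -> at (3,0): 0 [-], cum=0
Step 7: p0@ESC p1@ESC p2@ESC p3@ESC p4@ESC -> at (3,0): 0 [-], cum=0
Total visits = 0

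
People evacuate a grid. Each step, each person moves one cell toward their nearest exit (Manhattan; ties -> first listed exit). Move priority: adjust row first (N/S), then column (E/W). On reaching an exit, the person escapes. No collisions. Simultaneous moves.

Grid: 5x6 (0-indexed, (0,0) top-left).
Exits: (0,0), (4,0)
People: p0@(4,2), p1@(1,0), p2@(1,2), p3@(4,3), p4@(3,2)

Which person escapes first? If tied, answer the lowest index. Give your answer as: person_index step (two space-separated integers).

Answer: 1 1

Derivation:
Step 1: p0:(4,2)->(4,1) | p1:(1,0)->(0,0)->EXIT | p2:(1,2)->(0,2) | p3:(4,3)->(4,2) | p4:(3,2)->(4,2)
Step 2: p0:(4,1)->(4,0)->EXIT | p1:escaped | p2:(0,2)->(0,1) | p3:(4,2)->(4,1) | p4:(4,2)->(4,1)
Step 3: p0:escaped | p1:escaped | p2:(0,1)->(0,0)->EXIT | p3:(4,1)->(4,0)->EXIT | p4:(4,1)->(4,0)->EXIT
Exit steps: [2, 1, 3, 3, 3]
First to escape: p1 at step 1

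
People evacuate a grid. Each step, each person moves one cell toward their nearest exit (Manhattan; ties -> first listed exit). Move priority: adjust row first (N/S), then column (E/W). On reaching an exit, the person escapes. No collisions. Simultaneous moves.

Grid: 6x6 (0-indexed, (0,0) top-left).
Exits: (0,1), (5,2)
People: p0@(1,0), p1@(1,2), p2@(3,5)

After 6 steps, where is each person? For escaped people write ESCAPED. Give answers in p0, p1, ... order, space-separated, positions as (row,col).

Step 1: p0:(1,0)->(0,0) | p1:(1,2)->(0,2) | p2:(3,5)->(4,5)
Step 2: p0:(0,0)->(0,1)->EXIT | p1:(0,2)->(0,1)->EXIT | p2:(4,5)->(5,5)
Step 3: p0:escaped | p1:escaped | p2:(5,5)->(5,4)
Step 4: p0:escaped | p1:escaped | p2:(5,4)->(5,3)
Step 5: p0:escaped | p1:escaped | p2:(5,3)->(5,2)->EXIT

ESCAPED ESCAPED ESCAPED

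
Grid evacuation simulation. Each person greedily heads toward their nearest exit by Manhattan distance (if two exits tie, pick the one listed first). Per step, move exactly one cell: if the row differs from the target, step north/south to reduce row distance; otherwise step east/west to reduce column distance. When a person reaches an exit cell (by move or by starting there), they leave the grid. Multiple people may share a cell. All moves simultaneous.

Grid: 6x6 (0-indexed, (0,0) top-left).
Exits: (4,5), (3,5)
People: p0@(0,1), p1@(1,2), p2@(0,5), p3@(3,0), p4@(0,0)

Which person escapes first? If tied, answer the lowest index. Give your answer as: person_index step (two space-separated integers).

Step 1: p0:(0,1)->(1,1) | p1:(1,2)->(2,2) | p2:(0,5)->(1,5) | p3:(3,0)->(3,1) | p4:(0,0)->(1,0)
Step 2: p0:(1,1)->(2,1) | p1:(2,2)->(3,2) | p2:(1,5)->(2,5) | p3:(3,1)->(3,2) | p4:(1,0)->(2,0)
Step 3: p0:(2,1)->(3,1) | p1:(3,2)->(3,3) | p2:(2,5)->(3,5)->EXIT | p3:(3,2)->(3,3) | p4:(2,0)->(3,0)
Step 4: p0:(3,1)->(3,2) | p1:(3,3)->(3,4) | p2:escaped | p3:(3,3)->(3,4) | p4:(3,0)->(3,1)
Step 5: p0:(3,2)->(3,3) | p1:(3,4)->(3,5)->EXIT | p2:escaped | p3:(3,4)->(3,5)->EXIT | p4:(3,1)->(3,2)
Step 6: p0:(3,3)->(3,4) | p1:escaped | p2:escaped | p3:escaped | p4:(3,2)->(3,3)
Step 7: p0:(3,4)->(3,5)->EXIT | p1:escaped | p2:escaped | p3:escaped | p4:(3,3)->(3,4)
Step 8: p0:escaped | p1:escaped | p2:escaped | p3:escaped | p4:(3,4)->(3,5)->EXIT
Exit steps: [7, 5, 3, 5, 8]
First to escape: p2 at step 3

Answer: 2 3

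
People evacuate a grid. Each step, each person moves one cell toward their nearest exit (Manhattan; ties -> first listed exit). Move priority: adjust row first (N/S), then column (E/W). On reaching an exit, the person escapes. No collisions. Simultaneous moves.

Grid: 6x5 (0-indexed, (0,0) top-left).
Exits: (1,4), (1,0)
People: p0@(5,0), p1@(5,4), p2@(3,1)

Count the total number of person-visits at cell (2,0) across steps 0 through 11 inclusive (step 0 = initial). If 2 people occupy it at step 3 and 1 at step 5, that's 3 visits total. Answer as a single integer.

Step 0: p0@(5,0) p1@(5,4) p2@(3,1) -> at (2,0): 0 [-], cum=0
Step 1: p0@(4,0) p1@(4,4) p2@(2,1) -> at (2,0): 0 [-], cum=0
Step 2: p0@(3,0) p1@(3,4) p2@(1,1) -> at (2,0): 0 [-], cum=0
Step 3: p0@(2,0) p1@(2,4) p2@ESC -> at (2,0): 1 [p0], cum=1
Step 4: p0@ESC p1@ESC p2@ESC -> at (2,0): 0 [-], cum=1
Total visits = 1

Answer: 1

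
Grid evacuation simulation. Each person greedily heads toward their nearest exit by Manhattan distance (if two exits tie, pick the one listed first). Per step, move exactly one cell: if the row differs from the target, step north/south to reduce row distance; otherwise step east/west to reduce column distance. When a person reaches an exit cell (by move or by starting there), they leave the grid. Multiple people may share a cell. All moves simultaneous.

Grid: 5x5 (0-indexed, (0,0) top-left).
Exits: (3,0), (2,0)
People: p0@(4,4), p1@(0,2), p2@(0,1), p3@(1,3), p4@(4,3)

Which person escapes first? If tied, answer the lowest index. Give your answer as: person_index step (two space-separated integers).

Step 1: p0:(4,4)->(3,4) | p1:(0,2)->(1,2) | p2:(0,1)->(1,1) | p3:(1,3)->(2,3) | p4:(4,3)->(3,3)
Step 2: p0:(3,4)->(3,3) | p1:(1,2)->(2,2) | p2:(1,1)->(2,1) | p3:(2,3)->(2,2) | p4:(3,3)->(3,2)
Step 3: p0:(3,3)->(3,2) | p1:(2,2)->(2,1) | p2:(2,1)->(2,0)->EXIT | p3:(2,2)->(2,1) | p4:(3,2)->(3,1)
Step 4: p0:(3,2)->(3,1) | p1:(2,1)->(2,0)->EXIT | p2:escaped | p3:(2,1)->(2,0)->EXIT | p4:(3,1)->(3,0)->EXIT
Step 5: p0:(3,1)->(3,0)->EXIT | p1:escaped | p2:escaped | p3:escaped | p4:escaped
Exit steps: [5, 4, 3, 4, 4]
First to escape: p2 at step 3

Answer: 2 3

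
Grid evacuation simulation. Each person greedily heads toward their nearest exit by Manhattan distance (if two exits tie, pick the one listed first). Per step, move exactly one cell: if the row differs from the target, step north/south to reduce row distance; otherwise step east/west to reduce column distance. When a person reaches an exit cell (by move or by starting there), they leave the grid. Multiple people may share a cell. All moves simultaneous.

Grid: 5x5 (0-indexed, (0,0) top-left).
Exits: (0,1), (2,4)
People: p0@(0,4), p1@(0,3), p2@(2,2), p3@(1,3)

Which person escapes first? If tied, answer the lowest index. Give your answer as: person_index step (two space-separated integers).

Step 1: p0:(0,4)->(1,4) | p1:(0,3)->(0,2) | p2:(2,2)->(2,3) | p3:(1,3)->(2,3)
Step 2: p0:(1,4)->(2,4)->EXIT | p1:(0,2)->(0,1)->EXIT | p2:(2,3)->(2,4)->EXIT | p3:(2,3)->(2,4)->EXIT
Exit steps: [2, 2, 2, 2]
First to escape: p0 at step 2

Answer: 0 2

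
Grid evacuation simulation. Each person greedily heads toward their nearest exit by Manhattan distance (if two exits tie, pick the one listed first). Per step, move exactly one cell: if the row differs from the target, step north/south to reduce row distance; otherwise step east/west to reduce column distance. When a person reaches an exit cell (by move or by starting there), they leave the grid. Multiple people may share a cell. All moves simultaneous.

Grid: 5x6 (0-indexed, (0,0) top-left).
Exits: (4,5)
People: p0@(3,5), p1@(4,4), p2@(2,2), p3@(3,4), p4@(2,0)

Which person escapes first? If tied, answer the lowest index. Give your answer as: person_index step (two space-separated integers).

Answer: 0 1

Derivation:
Step 1: p0:(3,5)->(4,5)->EXIT | p1:(4,4)->(4,5)->EXIT | p2:(2,2)->(3,2) | p3:(3,4)->(4,4) | p4:(2,0)->(3,0)
Step 2: p0:escaped | p1:escaped | p2:(3,2)->(4,2) | p3:(4,4)->(4,5)->EXIT | p4:(3,0)->(4,0)
Step 3: p0:escaped | p1:escaped | p2:(4,2)->(4,3) | p3:escaped | p4:(4,0)->(4,1)
Step 4: p0:escaped | p1:escaped | p2:(4,3)->(4,4) | p3:escaped | p4:(4,1)->(4,2)
Step 5: p0:escaped | p1:escaped | p2:(4,4)->(4,5)->EXIT | p3:escaped | p4:(4,2)->(4,3)
Step 6: p0:escaped | p1:escaped | p2:escaped | p3:escaped | p4:(4,3)->(4,4)
Step 7: p0:escaped | p1:escaped | p2:escaped | p3:escaped | p4:(4,4)->(4,5)->EXIT
Exit steps: [1, 1, 5, 2, 7]
First to escape: p0 at step 1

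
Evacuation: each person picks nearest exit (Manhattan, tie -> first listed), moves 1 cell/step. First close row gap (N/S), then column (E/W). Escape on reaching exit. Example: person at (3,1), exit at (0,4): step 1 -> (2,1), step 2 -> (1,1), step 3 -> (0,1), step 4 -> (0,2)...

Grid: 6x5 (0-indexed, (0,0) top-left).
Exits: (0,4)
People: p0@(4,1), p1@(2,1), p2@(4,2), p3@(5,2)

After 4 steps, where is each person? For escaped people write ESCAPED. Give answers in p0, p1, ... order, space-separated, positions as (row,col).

Step 1: p0:(4,1)->(3,1) | p1:(2,1)->(1,1) | p2:(4,2)->(3,2) | p3:(5,2)->(4,2)
Step 2: p0:(3,1)->(2,1) | p1:(1,1)->(0,1) | p2:(3,2)->(2,2) | p3:(4,2)->(3,2)
Step 3: p0:(2,1)->(1,1) | p1:(0,1)->(0,2) | p2:(2,2)->(1,2) | p3:(3,2)->(2,2)
Step 4: p0:(1,1)->(0,1) | p1:(0,2)->(0,3) | p2:(1,2)->(0,2) | p3:(2,2)->(1,2)

(0,1) (0,3) (0,2) (1,2)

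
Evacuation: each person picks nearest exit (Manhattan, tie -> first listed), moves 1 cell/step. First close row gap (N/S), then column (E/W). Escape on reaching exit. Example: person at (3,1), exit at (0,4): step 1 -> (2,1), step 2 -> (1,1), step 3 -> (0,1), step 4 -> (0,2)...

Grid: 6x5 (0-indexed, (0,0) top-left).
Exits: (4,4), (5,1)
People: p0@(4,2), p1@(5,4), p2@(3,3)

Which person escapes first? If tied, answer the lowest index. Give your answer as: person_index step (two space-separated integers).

Answer: 1 1

Derivation:
Step 1: p0:(4,2)->(4,3) | p1:(5,4)->(4,4)->EXIT | p2:(3,3)->(4,3)
Step 2: p0:(4,3)->(4,4)->EXIT | p1:escaped | p2:(4,3)->(4,4)->EXIT
Exit steps: [2, 1, 2]
First to escape: p1 at step 1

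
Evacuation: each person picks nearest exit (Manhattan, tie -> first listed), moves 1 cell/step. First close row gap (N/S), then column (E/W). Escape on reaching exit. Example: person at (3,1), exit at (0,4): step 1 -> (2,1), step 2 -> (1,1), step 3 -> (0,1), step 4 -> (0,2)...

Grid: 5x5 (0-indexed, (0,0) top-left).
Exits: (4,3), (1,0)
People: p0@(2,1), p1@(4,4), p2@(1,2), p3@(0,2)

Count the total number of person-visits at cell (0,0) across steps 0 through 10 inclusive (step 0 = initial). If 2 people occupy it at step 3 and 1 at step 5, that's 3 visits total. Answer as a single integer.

Step 0: p0@(2,1) p1@(4,4) p2@(1,2) p3@(0,2) -> at (0,0): 0 [-], cum=0
Step 1: p0@(1,1) p1@ESC p2@(1,1) p3@(1,2) -> at (0,0): 0 [-], cum=0
Step 2: p0@ESC p1@ESC p2@ESC p3@(1,1) -> at (0,0): 0 [-], cum=0
Step 3: p0@ESC p1@ESC p2@ESC p3@ESC -> at (0,0): 0 [-], cum=0
Total visits = 0

Answer: 0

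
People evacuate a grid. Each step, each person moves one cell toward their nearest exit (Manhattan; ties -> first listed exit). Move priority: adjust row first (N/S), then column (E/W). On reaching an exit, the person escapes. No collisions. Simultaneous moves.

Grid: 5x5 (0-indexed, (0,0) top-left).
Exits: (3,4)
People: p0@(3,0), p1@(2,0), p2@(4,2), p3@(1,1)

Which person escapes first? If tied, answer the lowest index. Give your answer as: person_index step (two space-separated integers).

Step 1: p0:(3,0)->(3,1) | p1:(2,0)->(3,0) | p2:(4,2)->(3,2) | p3:(1,1)->(2,1)
Step 2: p0:(3,1)->(3,2) | p1:(3,0)->(3,1) | p2:(3,2)->(3,3) | p3:(2,1)->(3,1)
Step 3: p0:(3,2)->(3,3) | p1:(3,1)->(3,2) | p2:(3,3)->(3,4)->EXIT | p3:(3,1)->(3,2)
Step 4: p0:(3,3)->(3,4)->EXIT | p1:(3,2)->(3,3) | p2:escaped | p3:(3,2)->(3,3)
Step 5: p0:escaped | p1:(3,3)->(3,4)->EXIT | p2:escaped | p3:(3,3)->(3,4)->EXIT
Exit steps: [4, 5, 3, 5]
First to escape: p2 at step 3

Answer: 2 3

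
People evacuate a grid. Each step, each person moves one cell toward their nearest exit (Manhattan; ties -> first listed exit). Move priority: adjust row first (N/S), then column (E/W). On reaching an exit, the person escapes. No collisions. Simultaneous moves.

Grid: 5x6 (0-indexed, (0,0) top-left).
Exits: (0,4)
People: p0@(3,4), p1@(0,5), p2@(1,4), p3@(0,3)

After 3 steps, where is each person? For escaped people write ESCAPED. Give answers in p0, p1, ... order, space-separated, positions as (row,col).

Step 1: p0:(3,4)->(2,4) | p1:(0,5)->(0,4)->EXIT | p2:(1,4)->(0,4)->EXIT | p3:(0,3)->(0,4)->EXIT
Step 2: p0:(2,4)->(1,4) | p1:escaped | p2:escaped | p3:escaped
Step 3: p0:(1,4)->(0,4)->EXIT | p1:escaped | p2:escaped | p3:escaped

ESCAPED ESCAPED ESCAPED ESCAPED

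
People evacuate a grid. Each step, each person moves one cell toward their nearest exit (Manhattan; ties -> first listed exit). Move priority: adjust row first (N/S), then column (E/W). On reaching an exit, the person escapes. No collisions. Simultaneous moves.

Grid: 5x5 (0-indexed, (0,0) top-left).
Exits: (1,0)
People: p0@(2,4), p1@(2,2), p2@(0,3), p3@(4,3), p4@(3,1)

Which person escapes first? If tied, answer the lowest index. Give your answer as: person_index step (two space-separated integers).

Answer: 1 3

Derivation:
Step 1: p0:(2,4)->(1,4) | p1:(2,2)->(1,2) | p2:(0,3)->(1,3) | p3:(4,3)->(3,3) | p4:(3,1)->(2,1)
Step 2: p0:(1,4)->(1,3) | p1:(1,2)->(1,1) | p2:(1,3)->(1,2) | p3:(3,3)->(2,3) | p4:(2,1)->(1,1)
Step 3: p0:(1,3)->(1,2) | p1:(1,1)->(1,0)->EXIT | p2:(1,2)->(1,1) | p3:(2,3)->(1,3) | p4:(1,1)->(1,0)->EXIT
Step 4: p0:(1,2)->(1,1) | p1:escaped | p2:(1,1)->(1,0)->EXIT | p3:(1,3)->(1,2) | p4:escaped
Step 5: p0:(1,1)->(1,0)->EXIT | p1:escaped | p2:escaped | p3:(1,2)->(1,1) | p4:escaped
Step 6: p0:escaped | p1:escaped | p2:escaped | p3:(1,1)->(1,0)->EXIT | p4:escaped
Exit steps: [5, 3, 4, 6, 3]
First to escape: p1 at step 3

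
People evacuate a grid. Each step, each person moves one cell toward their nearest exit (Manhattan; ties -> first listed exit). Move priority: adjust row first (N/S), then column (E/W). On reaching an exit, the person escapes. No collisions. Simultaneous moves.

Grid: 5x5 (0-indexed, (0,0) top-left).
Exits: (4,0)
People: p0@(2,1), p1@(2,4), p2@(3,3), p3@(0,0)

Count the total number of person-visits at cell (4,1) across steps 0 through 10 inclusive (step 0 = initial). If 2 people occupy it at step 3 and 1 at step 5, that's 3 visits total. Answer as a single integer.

Answer: 3

Derivation:
Step 0: p0@(2,1) p1@(2,4) p2@(3,3) p3@(0,0) -> at (4,1): 0 [-], cum=0
Step 1: p0@(3,1) p1@(3,4) p2@(4,3) p3@(1,0) -> at (4,1): 0 [-], cum=0
Step 2: p0@(4,1) p1@(4,4) p2@(4,2) p3@(2,0) -> at (4,1): 1 [p0], cum=1
Step 3: p0@ESC p1@(4,3) p2@(4,1) p3@(3,0) -> at (4,1): 1 [p2], cum=2
Step 4: p0@ESC p1@(4,2) p2@ESC p3@ESC -> at (4,1): 0 [-], cum=2
Step 5: p0@ESC p1@(4,1) p2@ESC p3@ESC -> at (4,1): 1 [p1], cum=3
Step 6: p0@ESC p1@ESC p2@ESC p3@ESC -> at (4,1): 0 [-], cum=3
Total visits = 3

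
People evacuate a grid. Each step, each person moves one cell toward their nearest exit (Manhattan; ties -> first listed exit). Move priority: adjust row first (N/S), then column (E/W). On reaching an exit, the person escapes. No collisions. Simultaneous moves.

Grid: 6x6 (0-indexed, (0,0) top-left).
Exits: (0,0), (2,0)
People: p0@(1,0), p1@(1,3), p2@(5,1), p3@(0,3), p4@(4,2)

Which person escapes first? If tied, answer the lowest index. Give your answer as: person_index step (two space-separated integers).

Answer: 0 1

Derivation:
Step 1: p0:(1,0)->(0,0)->EXIT | p1:(1,3)->(0,3) | p2:(5,1)->(4,1) | p3:(0,3)->(0,2) | p4:(4,2)->(3,2)
Step 2: p0:escaped | p1:(0,3)->(0,2) | p2:(4,1)->(3,1) | p3:(0,2)->(0,1) | p4:(3,2)->(2,2)
Step 3: p0:escaped | p1:(0,2)->(0,1) | p2:(3,1)->(2,1) | p3:(0,1)->(0,0)->EXIT | p4:(2,2)->(2,1)
Step 4: p0:escaped | p1:(0,1)->(0,0)->EXIT | p2:(2,1)->(2,0)->EXIT | p3:escaped | p4:(2,1)->(2,0)->EXIT
Exit steps: [1, 4, 4, 3, 4]
First to escape: p0 at step 1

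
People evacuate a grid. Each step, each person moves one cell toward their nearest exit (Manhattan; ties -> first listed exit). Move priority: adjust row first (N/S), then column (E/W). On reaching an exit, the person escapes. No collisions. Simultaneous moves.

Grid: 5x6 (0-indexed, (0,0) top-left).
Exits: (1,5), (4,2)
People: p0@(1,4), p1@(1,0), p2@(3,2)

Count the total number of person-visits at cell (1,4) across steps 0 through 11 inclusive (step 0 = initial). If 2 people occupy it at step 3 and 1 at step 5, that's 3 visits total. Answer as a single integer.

Step 0: p0@(1,4) p1@(1,0) p2@(3,2) -> at (1,4): 1 [p0], cum=1
Step 1: p0@ESC p1@(1,1) p2@ESC -> at (1,4): 0 [-], cum=1
Step 2: p0@ESC p1@(1,2) p2@ESC -> at (1,4): 0 [-], cum=1
Step 3: p0@ESC p1@(1,3) p2@ESC -> at (1,4): 0 [-], cum=1
Step 4: p0@ESC p1@(1,4) p2@ESC -> at (1,4): 1 [p1], cum=2
Step 5: p0@ESC p1@ESC p2@ESC -> at (1,4): 0 [-], cum=2
Total visits = 2

Answer: 2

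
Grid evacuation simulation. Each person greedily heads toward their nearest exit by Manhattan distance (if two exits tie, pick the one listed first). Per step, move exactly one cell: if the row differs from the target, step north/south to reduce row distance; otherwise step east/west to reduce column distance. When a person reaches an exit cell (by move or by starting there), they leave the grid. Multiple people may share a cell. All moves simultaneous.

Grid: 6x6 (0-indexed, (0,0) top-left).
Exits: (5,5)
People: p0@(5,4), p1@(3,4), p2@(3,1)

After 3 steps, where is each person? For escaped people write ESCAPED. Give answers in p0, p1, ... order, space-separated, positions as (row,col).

Step 1: p0:(5,4)->(5,5)->EXIT | p1:(3,4)->(4,4) | p2:(3,1)->(4,1)
Step 2: p0:escaped | p1:(4,4)->(5,4) | p2:(4,1)->(5,1)
Step 3: p0:escaped | p1:(5,4)->(5,5)->EXIT | p2:(5,1)->(5,2)

ESCAPED ESCAPED (5,2)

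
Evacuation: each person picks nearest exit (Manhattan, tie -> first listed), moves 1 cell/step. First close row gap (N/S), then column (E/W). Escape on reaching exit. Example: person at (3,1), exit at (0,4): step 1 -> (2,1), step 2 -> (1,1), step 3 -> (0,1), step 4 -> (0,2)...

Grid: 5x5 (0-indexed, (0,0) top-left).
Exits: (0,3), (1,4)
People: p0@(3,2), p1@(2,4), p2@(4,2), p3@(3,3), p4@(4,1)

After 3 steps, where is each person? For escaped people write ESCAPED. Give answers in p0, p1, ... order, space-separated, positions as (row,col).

Step 1: p0:(3,2)->(2,2) | p1:(2,4)->(1,4)->EXIT | p2:(4,2)->(3,2) | p3:(3,3)->(2,3) | p4:(4,1)->(3,1)
Step 2: p0:(2,2)->(1,2) | p1:escaped | p2:(3,2)->(2,2) | p3:(2,3)->(1,3) | p4:(3,1)->(2,1)
Step 3: p0:(1,2)->(0,2) | p1:escaped | p2:(2,2)->(1,2) | p3:(1,3)->(0,3)->EXIT | p4:(2,1)->(1,1)

(0,2) ESCAPED (1,2) ESCAPED (1,1)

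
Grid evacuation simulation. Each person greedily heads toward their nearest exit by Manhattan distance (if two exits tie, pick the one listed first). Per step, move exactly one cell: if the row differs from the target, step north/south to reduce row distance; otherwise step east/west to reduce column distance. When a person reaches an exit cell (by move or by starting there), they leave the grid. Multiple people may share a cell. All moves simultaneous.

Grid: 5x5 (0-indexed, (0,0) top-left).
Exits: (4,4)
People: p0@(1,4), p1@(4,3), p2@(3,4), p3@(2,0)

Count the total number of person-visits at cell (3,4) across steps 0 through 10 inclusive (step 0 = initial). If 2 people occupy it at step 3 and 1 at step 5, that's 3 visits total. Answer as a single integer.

Answer: 2

Derivation:
Step 0: p0@(1,4) p1@(4,3) p2@(3,4) p3@(2,0) -> at (3,4): 1 [p2], cum=1
Step 1: p0@(2,4) p1@ESC p2@ESC p3@(3,0) -> at (3,4): 0 [-], cum=1
Step 2: p0@(3,4) p1@ESC p2@ESC p3@(4,0) -> at (3,4): 1 [p0], cum=2
Step 3: p0@ESC p1@ESC p2@ESC p3@(4,1) -> at (3,4): 0 [-], cum=2
Step 4: p0@ESC p1@ESC p2@ESC p3@(4,2) -> at (3,4): 0 [-], cum=2
Step 5: p0@ESC p1@ESC p2@ESC p3@(4,3) -> at (3,4): 0 [-], cum=2
Step 6: p0@ESC p1@ESC p2@ESC p3@ESC -> at (3,4): 0 [-], cum=2
Total visits = 2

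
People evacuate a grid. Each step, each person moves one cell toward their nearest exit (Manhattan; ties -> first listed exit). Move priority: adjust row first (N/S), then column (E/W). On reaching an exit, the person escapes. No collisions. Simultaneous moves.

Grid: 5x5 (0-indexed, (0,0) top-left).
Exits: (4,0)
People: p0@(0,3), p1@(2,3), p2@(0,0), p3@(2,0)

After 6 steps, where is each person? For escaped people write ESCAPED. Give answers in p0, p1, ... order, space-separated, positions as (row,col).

Step 1: p0:(0,3)->(1,3) | p1:(2,3)->(3,3) | p2:(0,0)->(1,0) | p3:(2,0)->(3,0)
Step 2: p0:(1,3)->(2,3) | p1:(3,3)->(4,3) | p2:(1,0)->(2,0) | p3:(3,0)->(4,0)->EXIT
Step 3: p0:(2,3)->(3,3) | p1:(4,3)->(4,2) | p2:(2,0)->(3,0) | p3:escaped
Step 4: p0:(3,3)->(4,3) | p1:(4,2)->(4,1) | p2:(3,0)->(4,0)->EXIT | p3:escaped
Step 5: p0:(4,3)->(4,2) | p1:(4,1)->(4,0)->EXIT | p2:escaped | p3:escaped
Step 6: p0:(4,2)->(4,1) | p1:escaped | p2:escaped | p3:escaped

(4,1) ESCAPED ESCAPED ESCAPED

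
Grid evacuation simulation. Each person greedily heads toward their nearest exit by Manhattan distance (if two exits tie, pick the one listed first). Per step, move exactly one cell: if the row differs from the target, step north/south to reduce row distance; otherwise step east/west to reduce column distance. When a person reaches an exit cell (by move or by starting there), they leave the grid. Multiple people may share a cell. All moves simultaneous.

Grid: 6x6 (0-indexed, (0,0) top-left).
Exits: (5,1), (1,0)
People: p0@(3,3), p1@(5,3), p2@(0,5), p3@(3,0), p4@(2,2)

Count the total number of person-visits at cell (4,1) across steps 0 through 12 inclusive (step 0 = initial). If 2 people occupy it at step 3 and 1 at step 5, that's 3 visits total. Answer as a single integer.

Answer: 0

Derivation:
Step 0: p0@(3,3) p1@(5,3) p2@(0,5) p3@(3,0) p4@(2,2) -> at (4,1): 0 [-], cum=0
Step 1: p0@(4,3) p1@(5,2) p2@(1,5) p3@(2,0) p4@(1,2) -> at (4,1): 0 [-], cum=0
Step 2: p0@(5,3) p1@ESC p2@(1,4) p3@ESC p4@(1,1) -> at (4,1): 0 [-], cum=0
Step 3: p0@(5,2) p1@ESC p2@(1,3) p3@ESC p4@ESC -> at (4,1): 0 [-], cum=0
Step 4: p0@ESC p1@ESC p2@(1,2) p3@ESC p4@ESC -> at (4,1): 0 [-], cum=0
Step 5: p0@ESC p1@ESC p2@(1,1) p3@ESC p4@ESC -> at (4,1): 0 [-], cum=0
Step 6: p0@ESC p1@ESC p2@ESC p3@ESC p4@ESC -> at (4,1): 0 [-], cum=0
Total visits = 0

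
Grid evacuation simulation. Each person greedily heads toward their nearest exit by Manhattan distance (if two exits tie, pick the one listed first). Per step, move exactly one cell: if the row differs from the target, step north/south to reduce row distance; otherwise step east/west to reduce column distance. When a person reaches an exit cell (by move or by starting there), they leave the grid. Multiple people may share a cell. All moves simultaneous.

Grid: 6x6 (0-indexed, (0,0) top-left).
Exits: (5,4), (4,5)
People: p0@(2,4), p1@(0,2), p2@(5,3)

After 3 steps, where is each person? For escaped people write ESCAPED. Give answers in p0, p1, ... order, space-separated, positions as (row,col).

Step 1: p0:(2,4)->(3,4) | p1:(0,2)->(1,2) | p2:(5,3)->(5,4)->EXIT
Step 2: p0:(3,4)->(4,4) | p1:(1,2)->(2,2) | p2:escaped
Step 3: p0:(4,4)->(5,4)->EXIT | p1:(2,2)->(3,2) | p2:escaped

ESCAPED (3,2) ESCAPED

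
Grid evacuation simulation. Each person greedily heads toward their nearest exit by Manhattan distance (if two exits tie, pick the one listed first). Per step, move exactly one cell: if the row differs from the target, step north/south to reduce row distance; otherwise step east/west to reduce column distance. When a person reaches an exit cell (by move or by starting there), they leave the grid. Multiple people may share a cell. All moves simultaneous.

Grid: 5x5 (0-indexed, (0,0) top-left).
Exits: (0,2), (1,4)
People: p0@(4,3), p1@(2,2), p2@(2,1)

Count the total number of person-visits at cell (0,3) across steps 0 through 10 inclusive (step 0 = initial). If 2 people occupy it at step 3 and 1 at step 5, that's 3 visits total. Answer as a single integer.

Step 0: p0@(4,3) p1@(2,2) p2@(2,1) -> at (0,3): 0 [-], cum=0
Step 1: p0@(3,3) p1@(1,2) p2@(1,1) -> at (0,3): 0 [-], cum=0
Step 2: p0@(2,3) p1@ESC p2@(0,1) -> at (0,3): 0 [-], cum=0
Step 3: p0@(1,3) p1@ESC p2@ESC -> at (0,3): 0 [-], cum=0
Step 4: p0@ESC p1@ESC p2@ESC -> at (0,3): 0 [-], cum=0
Total visits = 0

Answer: 0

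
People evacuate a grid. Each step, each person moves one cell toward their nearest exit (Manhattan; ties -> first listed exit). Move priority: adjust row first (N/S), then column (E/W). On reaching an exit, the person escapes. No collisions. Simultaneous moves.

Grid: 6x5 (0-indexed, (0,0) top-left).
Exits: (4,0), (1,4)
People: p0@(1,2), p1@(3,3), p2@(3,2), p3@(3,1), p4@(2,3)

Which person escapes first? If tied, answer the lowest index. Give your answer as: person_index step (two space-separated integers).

Step 1: p0:(1,2)->(1,3) | p1:(3,3)->(2,3) | p2:(3,2)->(4,2) | p3:(3,1)->(4,1) | p4:(2,3)->(1,3)
Step 2: p0:(1,3)->(1,4)->EXIT | p1:(2,3)->(1,3) | p2:(4,2)->(4,1) | p3:(4,1)->(4,0)->EXIT | p4:(1,3)->(1,4)->EXIT
Step 3: p0:escaped | p1:(1,3)->(1,4)->EXIT | p2:(4,1)->(4,0)->EXIT | p3:escaped | p4:escaped
Exit steps: [2, 3, 3, 2, 2]
First to escape: p0 at step 2

Answer: 0 2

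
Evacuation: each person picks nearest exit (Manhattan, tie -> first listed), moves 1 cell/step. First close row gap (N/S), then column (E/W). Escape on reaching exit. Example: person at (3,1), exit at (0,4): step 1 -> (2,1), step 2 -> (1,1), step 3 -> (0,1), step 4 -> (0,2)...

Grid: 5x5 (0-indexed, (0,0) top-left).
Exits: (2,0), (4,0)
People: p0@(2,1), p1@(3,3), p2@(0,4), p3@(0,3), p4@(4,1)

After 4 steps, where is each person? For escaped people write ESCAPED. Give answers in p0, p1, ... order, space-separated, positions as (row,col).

Step 1: p0:(2,1)->(2,0)->EXIT | p1:(3,3)->(2,3) | p2:(0,4)->(1,4) | p3:(0,3)->(1,3) | p4:(4,1)->(4,0)->EXIT
Step 2: p0:escaped | p1:(2,3)->(2,2) | p2:(1,4)->(2,4) | p3:(1,3)->(2,3) | p4:escaped
Step 3: p0:escaped | p1:(2,2)->(2,1) | p2:(2,4)->(2,3) | p3:(2,3)->(2,2) | p4:escaped
Step 4: p0:escaped | p1:(2,1)->(2,0)->EXIT | p2:(2,3)->(2,2) | p3:(2,2)->(2,1) | p4:escaped

ESCAPED ESCAPED (2,2) (2,1) ESCAPED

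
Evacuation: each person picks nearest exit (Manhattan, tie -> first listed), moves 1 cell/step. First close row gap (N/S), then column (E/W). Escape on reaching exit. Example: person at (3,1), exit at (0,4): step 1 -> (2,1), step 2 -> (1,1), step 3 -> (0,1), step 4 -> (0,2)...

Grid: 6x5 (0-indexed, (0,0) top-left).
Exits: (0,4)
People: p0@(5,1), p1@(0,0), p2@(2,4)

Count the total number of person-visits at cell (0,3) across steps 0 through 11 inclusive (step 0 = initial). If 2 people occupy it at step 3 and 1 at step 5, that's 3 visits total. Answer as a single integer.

Answer: 2

Derivation:
Step 0: p0@(5,1) p1@(0,0) p2@(2,4) -> at (0,3): 0 [-], cum=0
Step 1: p0@(4,1) p1@(0,1) p2@(1,4) -> at (0,3): 0 [-], cum=0
Step 2: p0@(3,1) p1@(0,2) p2@ESC -> at (0,3): 0 [-], cum=0
Step 3: p0@(2,1) p1@(0,3) p2@ESC -> at (0,3): 1 [p1], cum=1
Step 4: p0@(1,1) p1@ESC p2@ESC -> at (0,3): 0 [-], cum=1
Step 5: p0@(0,1) p1@ESC p2@ESC -> at (0,3): 0 [-], cum=1
Step 6: p0@(0,2) p1@ESC p2@ESC -> at (0,3): 0 [-], cum=1
Step 7: p0@(0,3) p1@ESC p2@ESC -> at (0,3): 1 [p0], cum=2
Step 8: p0@ESC p1@ESC p2@ESC -> at (0,3): 0 [-], cum=2
Total visits = 2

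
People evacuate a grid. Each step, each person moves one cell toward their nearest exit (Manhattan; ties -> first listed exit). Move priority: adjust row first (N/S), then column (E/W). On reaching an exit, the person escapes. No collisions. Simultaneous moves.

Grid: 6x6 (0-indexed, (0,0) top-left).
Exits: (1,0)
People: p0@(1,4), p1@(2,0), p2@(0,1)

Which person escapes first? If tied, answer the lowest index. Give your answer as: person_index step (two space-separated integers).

Step 1: p0:(1,4)->(1,3) | p1:(2,0)->(1,0)->EXIT | p2:(0,1)->(1,1)
Step 2: p0:(1,3)->(1,2) | p1:escaped | p2:(1,1)->(1,0)->EXIT
Step 3: p0:(1,2)->(1,1) | p1:escaped | p2:escaped
Step 4: p0:(1,1)->(1,0)->EXIT | p1:escaped | p2:escaped
Exit steps: [4, 1, 2]
First to escape: p1 at step 1

Answer: 1 1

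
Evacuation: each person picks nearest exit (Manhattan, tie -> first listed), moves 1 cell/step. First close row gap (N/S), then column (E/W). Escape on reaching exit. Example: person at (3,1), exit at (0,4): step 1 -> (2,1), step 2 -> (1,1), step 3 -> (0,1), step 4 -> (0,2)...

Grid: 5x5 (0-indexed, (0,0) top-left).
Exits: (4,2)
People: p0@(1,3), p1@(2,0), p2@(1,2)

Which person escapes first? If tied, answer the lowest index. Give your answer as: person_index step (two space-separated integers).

Step 1: p0:(1,3)->(2,3) | p1:(2,0)->(3,0) | p2:(1,2)->(2,2)
Step 2: p0:(2,3)->(3,3) | p1:(3,0)->(4,0) | p2:(2,2)->(3,2)
Step 3: p0:(3,3)->(4,3) | p1:(4,0)->(4,1) | p2:(3,2)->(4,2)->EXIT
Step 4: p0:(4,3)->(4,2)->EXIT | p1:(4,1)->(4,2)->EXIT | p2:escaped
Exit steps: [4, 4, 3]
First to escape: p2 at step 3

Answer: 2 3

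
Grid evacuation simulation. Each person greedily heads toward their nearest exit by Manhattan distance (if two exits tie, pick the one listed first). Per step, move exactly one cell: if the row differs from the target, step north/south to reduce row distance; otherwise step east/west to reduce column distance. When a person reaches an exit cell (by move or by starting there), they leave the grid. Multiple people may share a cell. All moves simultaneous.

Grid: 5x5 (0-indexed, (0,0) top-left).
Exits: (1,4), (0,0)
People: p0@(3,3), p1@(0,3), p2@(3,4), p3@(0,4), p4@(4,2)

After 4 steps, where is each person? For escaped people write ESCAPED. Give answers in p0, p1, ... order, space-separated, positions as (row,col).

Step 1: p0:(3,3)->(2,3) | p1:(0,3)->(1,3) | p2:(3,4)->(2,4) | p3:(0,4)->(1,4)->EXIT | p4:(4,2)->(3,2)
Step 2: p0:(2,3)->(1,3) | p1:(1,3)->(1,4)->EXIT | p2:(2,4)->(1,4)->EXIT | p3:escaped | p4:(3,2)->(2,2)
Step 3: p0:(1,3)->(1,4)->EXIT | p1:escaped | p2:escaped | p3:escaped | p4:(2,2)->(1,2)
Step 4: p0:escaped | p1:escaped | p2:escaped | p3:escaped | p4:(1,2)->(1,3)

ESCAPED ESCAPED ESCAPED ESCAPED (1,3)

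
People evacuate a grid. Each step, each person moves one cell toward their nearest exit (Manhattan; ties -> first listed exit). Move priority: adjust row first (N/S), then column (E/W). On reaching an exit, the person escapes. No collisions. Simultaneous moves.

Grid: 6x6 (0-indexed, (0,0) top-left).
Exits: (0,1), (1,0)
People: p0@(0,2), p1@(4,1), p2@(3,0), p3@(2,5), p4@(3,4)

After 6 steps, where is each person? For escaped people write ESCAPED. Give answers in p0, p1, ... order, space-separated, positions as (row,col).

Step 1: p0:(0,2)->(0,1)->EXIT | p1:(4,1)->(3,1) | p2:(3,0)->(2,0) | p3:(2,5)->(1,5) | p4:(3,4)->(2,4)
Step 2: p0:escaped | p1:(3,1)->(2,1) | p2:(2,0)->(1,0)->EXIT | p3:(1,5)->(0,5) | p4:(2,4)->(1,4)
Step 3: p0:escaped | p1:(2,1)->(1,1) | p2:escaped | p3:(0,5)->(0,4) | p4:(1,4)->(0,4)
Step 4: p0:escaped | p1:(1,1)->(0,1)->EXIT | p2:escaped | p3:(0,4)->(0,3) | p4:(0,4)->(0,3)
Step 5: p0:escaped | p1:escaped | p2:escaped | p3:(0,3)->(0,2) | p4:(0,3)->(0,2)
Step 6: p0:escaped | p1:escaped | p2:escaped | p3:(0,2)->(0,1)->EXIT | p4:(0,2)->(0,1)->EXIT

ESCAPED ESCAPED ESCAPED ESCAPED ESCAPED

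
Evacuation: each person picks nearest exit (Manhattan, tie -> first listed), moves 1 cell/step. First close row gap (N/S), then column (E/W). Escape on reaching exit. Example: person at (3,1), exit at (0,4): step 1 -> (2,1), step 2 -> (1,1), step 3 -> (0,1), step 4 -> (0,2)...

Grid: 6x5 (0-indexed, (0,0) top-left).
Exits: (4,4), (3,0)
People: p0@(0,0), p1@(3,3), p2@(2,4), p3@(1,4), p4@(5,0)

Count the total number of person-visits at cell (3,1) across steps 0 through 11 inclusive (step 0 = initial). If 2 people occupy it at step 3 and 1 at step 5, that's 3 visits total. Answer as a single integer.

Answer: 0

Derivation:
Step 0: p0@(0,0) p1@(3,3) p2@(2,4) p3@(1,4) p4@(5,0) -> at (3,1): 0 [-], cum=0
Step 1: p0@(1,0) p1@(4,3) p2@(3,4) p3@(2,4) p4@(4,0) -> at (3,1): 0 [-], cum=0
Step 2: p0@(2,0) p1@ESC p2@ESC p3@(3,4) p4@ESC -> at (3,1): 0 [-], cum=0
Step 3: p0@ESC p1@ESC p2@ESC p3@ESC p4@ESC -> at (3,1): 0 [-], cum=0
Total visits = 0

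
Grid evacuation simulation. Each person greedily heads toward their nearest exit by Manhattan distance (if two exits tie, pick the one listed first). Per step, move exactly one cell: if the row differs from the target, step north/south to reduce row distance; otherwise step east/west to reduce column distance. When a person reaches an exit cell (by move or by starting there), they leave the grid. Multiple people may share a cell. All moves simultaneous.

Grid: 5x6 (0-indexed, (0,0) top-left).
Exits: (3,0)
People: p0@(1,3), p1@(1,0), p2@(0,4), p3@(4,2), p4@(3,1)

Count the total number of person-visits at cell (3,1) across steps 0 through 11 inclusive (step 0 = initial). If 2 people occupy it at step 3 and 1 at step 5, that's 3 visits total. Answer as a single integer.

Step 0: p0@(1,3) p1@(1,0) p2@(0,4) p3@(4,2) p4@(3,1) -> at (3,1): 1 [p4], cum=1
Step 1: p0@(2,3) p1@(2,0) p2@(1,4) p3@(3,2) p4@ESC -> at (3,1): 0 [-], cum=1
Step 2: p0@(3,3) p1@ESC p2@(2,4) p3@(3,1) p4@ESC -> at (3,1): 1 [p3], cum=2
Step 3: p0@(3,2) p1@ESC p2@(3,4) p3@ESC p4@ESC -> at (3,1): 0 [-], cum=2
Step 4: p0@(3,1) p1@ESC p2@(3,3) p3@ESC p4@ESC -> at (3,1): 1 [p0], cum=3
Step 5: p0@ESC p1@ESC p2@(3,2) p3@ESC p4@ESC -> at (3,1): 0 [-], cum=3
Step 6: p0@ESC p1@ESC p2@(3,1) p3@ESC p4@ESC -> at (3,1): 1 [p2], cum=4
Step 7: p0@ESC p1@ESC p2@ESC p3@ESC p4@ESC -> at (3,1): 0 [-], cum=4
Total visits = 4

Answer: 4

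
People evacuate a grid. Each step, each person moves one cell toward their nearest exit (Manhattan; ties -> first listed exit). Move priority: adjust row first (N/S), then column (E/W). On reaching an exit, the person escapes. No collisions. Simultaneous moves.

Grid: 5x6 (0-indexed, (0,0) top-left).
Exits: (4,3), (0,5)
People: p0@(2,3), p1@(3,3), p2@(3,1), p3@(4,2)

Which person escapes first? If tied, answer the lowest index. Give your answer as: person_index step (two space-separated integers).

Answer: 1 1

Derivation:
Step 1: p0:(2,3)->(3,3) | p1:(3,3)->(4,3)->EXIT | p2:(3,1)->(4,1) | p3:(4,2)->(4,3)->EXIT
Step 2: p0:(3,3)->(4,3)->EXIT | p1:escaped | p2:(4,1)->(4,2) | p3:escaped
Step 3: p0:escaped | p1:escaped | p2:(4,2)->(4,3)->EXIT | p3:escaped
Exit steps: [2, 1, 3, 1]
First to escape: p1 at step 1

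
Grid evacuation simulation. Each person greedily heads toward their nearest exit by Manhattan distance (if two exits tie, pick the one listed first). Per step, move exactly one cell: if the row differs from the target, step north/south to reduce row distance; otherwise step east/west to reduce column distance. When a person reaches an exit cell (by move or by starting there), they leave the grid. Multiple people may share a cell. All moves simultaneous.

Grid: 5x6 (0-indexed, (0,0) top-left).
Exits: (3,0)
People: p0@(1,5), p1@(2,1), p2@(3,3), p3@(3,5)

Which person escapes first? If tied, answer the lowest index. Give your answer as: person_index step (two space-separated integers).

Answer: 1 2

Derivation:
Step 1: p0:(1,5)->(2,5) | p1:(2,1)->(3,1) | p2:(3,3)->(3,2) | p3:(3,5)->(3,4)
Step 2: p0:(2,5)->(3,5) | p1:(3,1)->(3,0)->EXIT | p2:(3,2)->(3,1) | p3:(3,4)->(3,3)
Step 3: p0:(3,5)->(3,4) | p1:escaped | p2:(3,1)->(3,0)->EXIT | p3:(3,3)->(3,2)
Step 4: p0:(3,4)->(3,3) | p1:escaped | p2:escaped | p3:(3,2)->(3,1)
Step 5: p0:(3,3)->(3,2) | p1:escaped | p2:escaped | p3:(3,1)->(3,0)->EXIT
Step 6: p0:(3,2)->(3,1) | p1:escaped | p2:escaped | p3:escaped
Step 7: p0:(3,1)->(3,0)->EXIT | p1:escaped | p2:escaped | p3:escaped
Exit steps: [7, 2, 3, 5]
First to escape: p1 at step 2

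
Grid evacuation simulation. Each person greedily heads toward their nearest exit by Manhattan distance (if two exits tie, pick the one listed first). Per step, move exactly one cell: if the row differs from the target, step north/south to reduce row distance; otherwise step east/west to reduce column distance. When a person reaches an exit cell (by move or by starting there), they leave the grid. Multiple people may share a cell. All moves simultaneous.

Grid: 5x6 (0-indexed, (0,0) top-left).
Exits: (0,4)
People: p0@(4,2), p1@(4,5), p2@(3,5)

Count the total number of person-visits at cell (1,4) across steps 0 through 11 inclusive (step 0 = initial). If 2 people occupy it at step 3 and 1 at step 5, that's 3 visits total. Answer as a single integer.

Step 0: p0@(4,2) p1@(4,5) p2@(3,5) -> at (1,4): 0 [-], cum=0
Step 1: p0@(3,2) p1@(3,5) p2@(2,5) -> at (1,4): 0 [-], cum=0
Step 2: p0@(2,2) p1@(2,5) p2@(1,5) -> at (1,4): 0 [-], cum=0
Step 3: p0@(1,2) p1@(1,5) p2@(0,5) -> at (1,4): 0 [-], cum=0
Step 4: p0@(0,2) p1@(0,5) p2@ESC -> at (1,4): 0 [-], cum=0
Step 5: p0@(0,3) p1@ESC p2@ESC -> at (1,4): 0 [-], cum=0
Step 6: p0@ESC p1@ESC p2@ESC -> at (1,4): 0 [-], cum=0
Total visits = 0

Answer: 0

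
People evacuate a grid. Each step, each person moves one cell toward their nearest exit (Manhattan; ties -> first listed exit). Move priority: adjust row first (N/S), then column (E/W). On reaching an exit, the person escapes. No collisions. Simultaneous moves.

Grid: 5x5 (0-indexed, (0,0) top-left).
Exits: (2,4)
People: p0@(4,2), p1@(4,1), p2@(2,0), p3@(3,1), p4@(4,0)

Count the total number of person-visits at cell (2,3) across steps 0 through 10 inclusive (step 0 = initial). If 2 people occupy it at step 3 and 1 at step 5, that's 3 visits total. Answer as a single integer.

Answer: 5

Derivation:
Step 0: p0@(4,2) p1@(4,1) p2@(2,0) p3@(3,1) p4@(4,0) -> at (2,3): 0 [-], cum=0
Step 1: p0@(3,2) p1@(3,1) p2@(2,1) p3@(2,1) p4@(3,0) -> at (2,3): 0 [-], cum=0
Step 2: p0@(2,2) p1@(2,1) p2@(2,2) p3@(2,2) p4@(2,0) -> at (2,3): 0 [-], cum=0
Step 3: p0@(2,3) p1@(2,2) p2@(2,3) p3@(2,3) p4@(2,1) -> at (2,3): 3 [p0,p2,p3], cum=3
Step 4: p0@ESC p1@(2,3) p2@ESC p3@ESC p4@(2,2) -> at (2,3): 1 [p1], cum=4
Step 5: p0@ESC p1@ESC p2@ESC p3@ESC p4@(2,3) -> at (2,3): 1 [p4], cum=5
Step 6: p0@ESC p1@ESC p2@ESC p3@ESC p4@ESC -> at (2,3): 0 [-], cum=5
Total visits = 5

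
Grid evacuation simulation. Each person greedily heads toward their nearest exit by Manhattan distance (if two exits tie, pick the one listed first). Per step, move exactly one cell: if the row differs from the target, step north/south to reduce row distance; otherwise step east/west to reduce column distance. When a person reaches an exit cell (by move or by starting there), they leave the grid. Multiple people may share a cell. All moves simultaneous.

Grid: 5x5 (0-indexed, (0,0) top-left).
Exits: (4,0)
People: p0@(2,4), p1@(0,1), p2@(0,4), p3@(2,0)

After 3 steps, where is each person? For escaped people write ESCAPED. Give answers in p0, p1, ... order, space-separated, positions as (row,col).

Step 1: p0:(2,4)->(3,4) | p1:(0,1)->(1,1) | p2:(0,4)->(1,4) | p3:(2,0)->(3,0)
Step 2: p0:(3,4)->(4,4) | p1:(1,1)->(2,1) | p2:(1,4)->(2,4) | p3:(3,0)->(4,0)->EXIT
Step 3: p0:(4,4)->(4,3) | p1:(2,1)->(3,1) | p2:(2,4)->(3,4) | p3:escaped

(4,3) (3,1) (3,4) ESCAPED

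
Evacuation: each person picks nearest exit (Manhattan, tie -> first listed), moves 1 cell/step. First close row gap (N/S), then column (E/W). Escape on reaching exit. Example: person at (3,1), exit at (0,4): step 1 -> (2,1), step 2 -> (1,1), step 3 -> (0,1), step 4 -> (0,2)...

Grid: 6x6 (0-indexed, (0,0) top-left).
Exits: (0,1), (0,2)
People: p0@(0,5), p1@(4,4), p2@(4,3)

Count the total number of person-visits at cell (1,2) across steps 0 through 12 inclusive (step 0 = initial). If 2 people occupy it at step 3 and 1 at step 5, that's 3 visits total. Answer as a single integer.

Step 0: p0@(0,5) p1@(4,4) p2@(4,3) -> at (1,2): 0 [-], cum=0
Step 1: p0@(0,4) p1@(3,4) p2@(3,3) -> at (1,2): 0 [-], cum=0
Step 2: p0@(0,3) p1@(2,4) p2@(2,3) -> at (1,2): 0 [-], cum=0
Step 3: p0@ESC p1@(1,4) p2@(1,3) -> at (1,2): 0 [-], cum=0
Step 4: p0@ESC p1@(0,4) p2@(0,3) -> at (1,2): 0 [-], cum=0
Step 5: p0@ESC p1@(0,3) p2@ESC -> at (1,2): 0 [-], cum=0
Step 6: p0@ESC p1@ESC p2@ESC -> at (1,2): 0 [-], cum=0
Total visits = 0

Answer: 0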